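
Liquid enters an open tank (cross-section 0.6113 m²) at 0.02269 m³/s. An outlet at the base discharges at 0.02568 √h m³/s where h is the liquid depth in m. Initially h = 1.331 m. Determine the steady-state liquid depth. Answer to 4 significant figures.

0.7807 m

Level balance: A dh/dt = 0.02269 − 0.02568 √h. Setting dh/dt = 0:
Q_in = 0.02568 √h_ss ⇒ √h_ss = 0.02269/0.02568 = 0.883567.
h_ss = 0.883567² = 0.780691 m. (Since h₀ = 1.331 m > h_ss, the level will fall toward this value.)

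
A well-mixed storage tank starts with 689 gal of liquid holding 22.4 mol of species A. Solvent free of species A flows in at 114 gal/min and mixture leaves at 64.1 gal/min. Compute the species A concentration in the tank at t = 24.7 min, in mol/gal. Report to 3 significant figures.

Let m(t) be the amount of species A. Volume: V(t) = V₀ + (Q_in − Q_out) t = 689 + 49.900 t; V(24.7) = 1921.5 gal.
No species A enters, so dm/dt = −Q_out · (m/V).
Separate: dm/m = −Q_out dt/V(t) ⇒ ln(m/m₀) = −(Q_out/(Q_in−Q_out)) ln(V/V₀).
m = m₀ (V₀/V)^(Q_out/(Q_in−Q_out)) = 22.4 × (689/1921.5)^(1.2846) = 5.9988 mol.
C = m/V = 5.9988/1921.5 = 0.0031219 mol/gal.

0.00312 mol/gal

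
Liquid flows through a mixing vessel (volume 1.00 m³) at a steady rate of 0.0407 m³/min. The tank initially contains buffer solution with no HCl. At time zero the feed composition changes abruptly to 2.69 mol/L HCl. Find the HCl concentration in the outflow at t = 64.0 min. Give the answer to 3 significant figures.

Mass balance on the solute (V constant): V dC/dt = Q(C_in − C).
Time constant τ = V/Q = 1.00/0.0407 = 24.570 min.
This is linear first-order; C(t) = C_in + (C₀ − C_in) e^(−t/τ).
C(64.0) = 2.69 + (0 − 2.69)·e^(−64.0/24.570) = 2.69 + (-2.6900)·0.073918 = 2.4912 mol/L.

2.49 mol/L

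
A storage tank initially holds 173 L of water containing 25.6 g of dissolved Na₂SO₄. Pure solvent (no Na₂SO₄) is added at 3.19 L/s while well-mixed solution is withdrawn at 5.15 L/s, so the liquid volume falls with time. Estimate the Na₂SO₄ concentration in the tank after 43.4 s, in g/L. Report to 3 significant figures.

0.0492 g/L

Let m(t) be the amount of Na₂SO₄. Volume: V(t) = V₀ + (Q_in − Q_out) t = 173 − 1.9600 t; V(43.4) = 87.936 L.
Solute balance: dm/dt = 0 − Q_out C = −Q_out m/V(t).
Separate: dm/m = −Q_out dt/V(t) ⇒ ln(m/m₀) = −(Q_out/(Q_in−Q_out)) ln(V/V₀).
m = m₀ (V₀/V)^(Q_out/(Q_in−Q_out)) = 25.6 × (173/87.936)^(-2.6276) = 4.3257 g.
C = m/V = 4.3257/87.936 = 0.049192 g/L.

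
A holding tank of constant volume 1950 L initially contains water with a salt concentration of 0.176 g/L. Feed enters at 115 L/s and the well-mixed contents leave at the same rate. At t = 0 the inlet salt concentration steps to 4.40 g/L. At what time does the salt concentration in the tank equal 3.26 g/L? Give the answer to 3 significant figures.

Species balance: V dC/dt = Q(C_in − C) ⇒ τ = V/Q = 16.957 s.
C(t) = C_in + (C₀ − C_in) e^(−t/τ). Set C = 3.26 and solve for t:
e^(−t/τ) = (C − C_in)/(C₀ − C_in) = (3.26 − 4.40)/(0.176 − 4.40) = 0.26989
t = −τ ln(…) = 16.957 × 1.3098 = 22.209 s.

22.2 s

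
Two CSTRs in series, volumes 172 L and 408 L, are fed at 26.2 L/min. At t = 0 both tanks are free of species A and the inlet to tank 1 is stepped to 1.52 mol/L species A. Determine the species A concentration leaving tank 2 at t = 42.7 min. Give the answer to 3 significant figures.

Species balance on tank i: dCᵢ/dt = (Cᵢ₋₁ − Cᵢ)/τᵢ with τᵢ = Vᵢ/Q.
τ₁ = 172/26.2 = 6.5649 min; τ₂ = 408/26.2 = 15.573 min.
Solving the cascade with C₁(0)=C₂(0)=0 gives C₂(t) = C_in[1 − (τ₁ e^(−t/τ₁) − τ₂ e^(−t/τ₂))/(τ₁ − τ₂)].
At t = 42.7: e^(−t/τ₁) = 0.0014970, e^(−t/τ₂) = 0.064441.
C₂ = 1.52·[1 − (6.5649·0.0014970 − 15.573·0.064441)/(-9.0076)] = 1.52·0.88969 = 1.3523 mol/L.

1.35 mol/L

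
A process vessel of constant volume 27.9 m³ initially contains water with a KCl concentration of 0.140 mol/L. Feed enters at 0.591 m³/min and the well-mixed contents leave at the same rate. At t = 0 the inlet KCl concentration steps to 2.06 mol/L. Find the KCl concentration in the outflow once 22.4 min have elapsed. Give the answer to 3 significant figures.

0.865 mol/L

Species balance on the tank: V dC/dt = Q(C_in − C).
Rewrite as dC/dt + C/τ = C_in/τ, τ = V/Q = 47.208 min.
This is linear first-order; C(t) = C_in + (C₀ − C_in) e^(−t/τ).
C(22.4) = 2.06 + (0.140 − 2.06)·e^(−22.4/47.208) = 2.06 + (-1.9200)·0.62220 = 0.86538 mol/L.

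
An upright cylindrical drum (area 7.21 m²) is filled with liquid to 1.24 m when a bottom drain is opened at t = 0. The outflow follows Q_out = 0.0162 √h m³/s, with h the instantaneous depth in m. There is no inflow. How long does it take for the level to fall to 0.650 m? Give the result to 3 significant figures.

Mass balance (ρ constant): A dh/dt = −0.0162 √h.
∫ h^(−1/2) dh = −(0.0162/A) ∫ dt, giving 2√h = 2√h₀ − (0.0162/A) t.
t = 2A(√h₀ − √h)/0.0162 = 2·7.21·(√1.24 − √0.650)/0.0162
  = 14.420 × (1.1136 − 0.80623) / 0.0162 = 273.56 s.

274 s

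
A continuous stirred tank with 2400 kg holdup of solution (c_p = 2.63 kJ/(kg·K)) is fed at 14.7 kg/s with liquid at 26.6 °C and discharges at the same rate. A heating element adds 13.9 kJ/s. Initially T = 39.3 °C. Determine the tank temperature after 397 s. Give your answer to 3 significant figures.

Heat balance on the well-mixed liquid: M c_p dT/dt = ṁ c_p (T_in − T) + 13.9.
τ = M/ṁ = 163.27 s; T_ss = T_in + Q̇/(ṁ c_p) = 26.6 + 13.9/(14.7·2.63) = 26.960 °C.
This is linear first-order; T(t) = T_ss + (T₀ − T_ss) e^(−t/τ).
T(397) = 26.960 + (12.340)·e^(−397/163.27) = 26.960 + (12.340)·0.087894 = 28.044 °C.

28.0 °C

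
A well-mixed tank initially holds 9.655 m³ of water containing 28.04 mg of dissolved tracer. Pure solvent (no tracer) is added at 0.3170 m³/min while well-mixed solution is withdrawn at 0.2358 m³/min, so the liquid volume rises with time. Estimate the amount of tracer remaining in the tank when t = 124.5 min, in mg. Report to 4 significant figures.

Total volume: dV/dt = Q_in − Q_out = 0.0812000 m³/min, so V(t) = 9.655 + 0.0812000 t and V(124.5) = 19.7644 m³.
No tracer enters, so dm/dt = −Q_out · (m/V).
Separate: dm/m = −Q_out dt/V(t) ⇒ ln(m/m₀) = −(Q_out/(Q_in−Q_out)) ln(V/V₀).
m = m₀ (V₀/V)^(Q_out/(Q_in−Q_out)) = 28.04 × (9.655/19.7644)^(2.90394) = 3.50164 mg.

3.502 mg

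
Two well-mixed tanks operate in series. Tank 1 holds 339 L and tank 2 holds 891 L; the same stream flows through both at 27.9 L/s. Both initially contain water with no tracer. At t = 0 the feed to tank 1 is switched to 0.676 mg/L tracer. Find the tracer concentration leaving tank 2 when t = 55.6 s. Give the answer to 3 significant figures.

Species balance on tank i: dCᵢ/dt = (Cᵢ₋₁ − Cᵢ)/τᵢ with τᵢ = Vᵢ/Q.
τ₁ = 339/27.9 = 12.151 s; τ₂ = 891/27.9 = 31.935 s.
Tank 1: C₁ = C_in(1 − e^(−t/τ₁)). Tank 2 (τ₁ ≠ τ₂): C₂ = C_in[1 − (τ₁ e^(−t/τ₁) − τ₂ e^(−t/τ₂))/(τ₁ − τ₂)].
At t = 55.6: e^(−t/τ₁) = 0.010297, e^(−t/τ₂) = 0.17534.
C₂ = 0.676·[1 − (12.151·0.010297 − 31.935·0.17534)/(-19.785)] = 0.676·0.72330 = 0.48895 mg/L.

0.489 mg/L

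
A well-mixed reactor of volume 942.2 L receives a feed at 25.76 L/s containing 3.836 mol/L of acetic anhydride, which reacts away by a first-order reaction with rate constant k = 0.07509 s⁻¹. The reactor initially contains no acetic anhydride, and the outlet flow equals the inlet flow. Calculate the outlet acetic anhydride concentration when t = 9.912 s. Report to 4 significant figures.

0.6529 mol/L

V dC/dt = Q(C_in − C) − k V C.
dC/dt = (Q/V) C_in − (Q/V + k) C; effective rate a = Q/V + k = 0.0273403 + 0.07509 = 0.102430 s⁻¹.
C_ss = Q C_in/(Q + kV) = 1.02389 mol/L; C(t) = C_ss + (C₀ − C_ss) e^(−a t).
C(9.912) = 1.02389 + (-1.02389)·e^(−0.102430·9.912) = 1.02389 + (-1.02389)·0.362298 = 0.652937 mol/L.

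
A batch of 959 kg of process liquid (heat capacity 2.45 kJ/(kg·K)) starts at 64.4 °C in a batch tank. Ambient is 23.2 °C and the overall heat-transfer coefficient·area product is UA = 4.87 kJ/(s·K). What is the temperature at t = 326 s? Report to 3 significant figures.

First-law balance (no shaft work): M c_p dT/dt = −UA(T − T_amb).
dT/dt = (T_ss − T)/τ with T_ss = T_amb = 23.200 °C, τ = M c_p/UA = 959·2.45/4.87 = 482.45 s.
Solution: T(t) = T_ss + (T₀ − T_ss) e^(−t/τ).
T(326) = 23.200 + (41.200)·0.50879 = 44.162 °C.

44.2 °C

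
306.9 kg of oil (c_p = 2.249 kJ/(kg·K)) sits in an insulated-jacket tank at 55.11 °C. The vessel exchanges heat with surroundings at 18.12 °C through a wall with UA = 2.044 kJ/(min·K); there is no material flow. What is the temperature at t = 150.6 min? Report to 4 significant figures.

41.80 °C

M c_p dT/dt = −UA(T − T_amb).
dT/dt = (T_ss − T)/τ with T_ss = T_amb = 18.1200 °C, τ = M c_p/UA = 306.9·2.249/2.044 = 337.680 min.
This is linear first-order; T(t) = T_ss + (T₀ − T_ss) e^(−t/τ).
T(150.6) = 18.1200 + (36.9900)·0.640194 = 41.8008 °C.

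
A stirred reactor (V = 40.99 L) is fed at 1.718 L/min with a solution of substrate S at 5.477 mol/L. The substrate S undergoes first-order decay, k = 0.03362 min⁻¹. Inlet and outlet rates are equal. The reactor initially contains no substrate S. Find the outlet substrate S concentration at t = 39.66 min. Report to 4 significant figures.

Accumulation = in − out − consumed: V dC/dt = Q C_in − Q C − k V C.
dC/dt = (Q/V) C_in − (Q/V + k) C; effective rate a = Q/V + k = 0.0419127 + 0.03362 = 0.0755327 min⁻¹.
C_ss = Q C_in/(Q + kV) = 3.03916 mol/L; C(t) = C_ss + (C₀ − C_ss) e^(−a t).
C(39.66) = 3.03916 + (-3.03916)·e^(−0.0755327·39.66) = 3.03916 + (-3.03916)·0.0500053 = 2.88718 mol/L.

2.887 mol/L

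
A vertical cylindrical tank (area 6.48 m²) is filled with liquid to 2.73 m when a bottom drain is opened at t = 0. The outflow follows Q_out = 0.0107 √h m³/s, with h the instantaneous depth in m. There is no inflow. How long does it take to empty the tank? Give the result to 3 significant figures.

2000 s

With no inflow, A dh/dt = −0.0107 √h.
This is separable: 2 d(√h)/dt = −0.0107/A, so √h = √h₀ − (0.0107/(2A)) t.
Tank is empty when √h = 0: t_empty = 2A√h₀/0.0107.
t_empty = 2·6.48·√2.73/0.0107 = 12.960·1.6523/0.0107 = 2001.3 s.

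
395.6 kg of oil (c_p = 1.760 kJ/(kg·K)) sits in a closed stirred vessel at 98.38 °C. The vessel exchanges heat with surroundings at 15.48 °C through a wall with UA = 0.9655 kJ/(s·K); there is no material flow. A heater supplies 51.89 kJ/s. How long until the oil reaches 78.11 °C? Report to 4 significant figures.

M c_p dT/dt = −UA(T − T_amb) + Q̇.
τ = M c_p/UA = 721.135 s; T_ss = T_amb + Q̇/UA = 15.48 + 51.89/0.9655 = 69.2242 °C.
T(t) = T_ss + (T₀ − T_ss)e^(−t/τ); set T = 78.11:
t = −τ ln[(T − T_ss)/(T₀ − T_ss)] = −721.135 · ln(0.304770) = 856.851 s.

856.9 s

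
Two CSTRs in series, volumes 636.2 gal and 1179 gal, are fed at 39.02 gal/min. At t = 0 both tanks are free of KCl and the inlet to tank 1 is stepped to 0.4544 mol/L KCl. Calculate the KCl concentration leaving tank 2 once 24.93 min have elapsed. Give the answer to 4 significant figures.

0.1373 mol/L

Time constants: τᵢ = Vᵢ/Q for each well-mixed tank.
τ₁ = 636.2/39.02 = 16.3045 min; τ₂ = 1179/39.02 = 30.2153 min.
Tank 1: C₁ = C_in(1 − e^(−t/τ₁)). Tank 2 (τ₁ ≠ τ₂): C₂ = C_in[1 − (τ₁ e^(−t/τ₁) − τ₂ e^(−t/τ₂))/(τ₁ − τ₂)].
At t = 24.93: e^(−t/τ₁) = 0.216746, e^(−t/τ₂) = 0.438200.
C₂ = 0.4544·[1 − (16.3045·0.216746 − 30.2153·0.438200)/(-13.9108)] = 0.4544·0.302240 = 0.137338 mol/L.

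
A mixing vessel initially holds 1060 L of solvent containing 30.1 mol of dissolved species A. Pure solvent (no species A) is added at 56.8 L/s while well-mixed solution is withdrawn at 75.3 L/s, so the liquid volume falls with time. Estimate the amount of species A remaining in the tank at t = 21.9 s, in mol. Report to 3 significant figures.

4.24 mol

Let m(t) be the amount of species A. Volume: V(t) = V₀ + (Q_in − Q_out) t = 1060 − 18.500 t; V(21.9) = 654.85 L.
Species balance (pure solvent in): dm/dt = −Q_out · m/V(t).
dm/m = −Q_out dt/(V₀ − 18.500 t); integrating gives ln(m/m₀) = −(Q_out/(Q_in−Q_out)) ln(V/V₀).
m = m₀ (V₀/V)^(Q_out/(Q_in−Q_out)) = 30.1 × (1060/654.85)^(-4.0703) = 4.2385 mol.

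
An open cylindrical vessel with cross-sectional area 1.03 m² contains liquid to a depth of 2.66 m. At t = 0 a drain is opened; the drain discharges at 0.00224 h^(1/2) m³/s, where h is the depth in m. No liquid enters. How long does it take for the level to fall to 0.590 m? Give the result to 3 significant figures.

Unsteady balance on liquid volume: A dh/dt = −0.00224 √h.
This is separable: 2 d(√h)/dt = −0.00224/A, so √h = √h₀ − (0.00224/(2A)) t.
t = 2A(√h₀ − √h)/0.00224 = 2·1.03·(√2.66 − √0.590)/0.00224
  = 2.0600 × (1.6310 − 0.76811) / 0.00224 = 793.50 s.

794 s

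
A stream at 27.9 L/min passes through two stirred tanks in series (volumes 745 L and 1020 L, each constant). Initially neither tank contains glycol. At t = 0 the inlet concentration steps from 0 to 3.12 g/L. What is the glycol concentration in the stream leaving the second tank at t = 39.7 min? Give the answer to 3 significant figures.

Each tank obeys Vᵢ dCᵢ/dt = Q(Cᵢ₋₁ − Cᵢ), so τᵢ = Vᵢ/Q.
τ₁ = 745/27.9 = 26.703 min; τ₂ = 1020/27.9 = 36.559 min.
Tank 1: C₁ = C_in(1 − e^(−t/τ₁)). Tank 2 (τ₁ ≠ τ₂): C₂ = C_in[1 − (τ₁ e^(−t/τ₁) − τ₂ e^(−t/τ₂))/(τ₁ − τ₂)].
At t = 39.7: e^(−t/τ₁) = 0.22611, e^(−t/τ₂) = 0.33759.
C₂ = 3.12·[1 − (26.703·0.22611 − 36.559·0.33759)/(-9.8566)] = 3.12·0.36038 = 1.1244 g/L.

1.12 g/L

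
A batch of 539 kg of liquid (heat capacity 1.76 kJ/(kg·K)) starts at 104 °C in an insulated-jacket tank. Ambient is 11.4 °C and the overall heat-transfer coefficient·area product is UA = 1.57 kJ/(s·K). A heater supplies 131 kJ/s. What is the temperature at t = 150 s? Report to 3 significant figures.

M c_p dT/dt = −UA(T − T_amb) + Q̇.
dT/dt = (T_ss − T)/τ with T_ss = T_amb + Q̇/UA = 11.4 + 131/1.57 = 94.839 °C, τ = M c_p/UA = 539·1.76/1.57 = 604.23 s.
Integrating: T(t) = T_ss + (T₀ − T_ss) e^(−t/τ).
T(150) = 94.839 + (9.1605)·0.78016 = 101.99 °C.

102 °C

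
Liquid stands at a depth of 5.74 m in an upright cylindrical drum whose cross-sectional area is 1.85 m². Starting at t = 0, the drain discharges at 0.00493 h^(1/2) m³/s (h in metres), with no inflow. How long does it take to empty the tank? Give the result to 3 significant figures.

Accumulation of liquid (constant cross-section A): A dh/dt = −0.00493 √h.
∫ h^(−1/2) dh = −(0.00493/A) ∫ dt, giving 2√h = 2√h₀ − (0.00493/A) t.
Set h = 0: 2√h₀ = (0.00493/A) t_empty ⇒ t_empty = 2A√h₀/0.00493.
t_empty = 2·1.85·√5.74/0.00493 = 3.7000·2.3958/0.00493 = 1798.1 s.

1800 s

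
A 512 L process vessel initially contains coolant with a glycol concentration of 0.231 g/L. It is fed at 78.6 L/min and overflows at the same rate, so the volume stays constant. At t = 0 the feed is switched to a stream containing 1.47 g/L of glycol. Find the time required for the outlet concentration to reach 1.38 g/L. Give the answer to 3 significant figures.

Species balance: V dC/dt = Q(C_in − C) ⇒ τ = V/Q = 6.5140 min.
C(t) = C_in + (C₀ − C_in) e^(−t/τ). Set C = 1.38 and solve for t:
e^(−t/τ) = (C − C_in)/(C₀ − C_in) = (1.38 − 1.47)/(0.231 − 1.47) = 0.072639
t = −τ ln(…) = 6.5140 × 2.6223 = 17.081 min.

17.1 min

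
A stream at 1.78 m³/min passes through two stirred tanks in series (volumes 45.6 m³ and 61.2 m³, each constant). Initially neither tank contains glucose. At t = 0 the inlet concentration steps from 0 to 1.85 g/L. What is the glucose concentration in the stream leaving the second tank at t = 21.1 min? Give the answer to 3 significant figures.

0.294 g/L

Species balance on tank i: dCᵢ/dt = (Cᵢ₋₁ − Cᵢ)/τᵢ with τᵢ = Vᵢ/Q.
τ₁ = 45.6/1.78 = 25.618 min; τ₂ = 61.2/1.78 = 34.382 min.
Solving the cascade with C₁(0)=C₂(0)=0 gives C₂(t) = C_in[1 − (τ₁ e^(−t/τ₁) − τ₂ e^(−t/τ₂))/(τ₁ − τ₂)].
At t = 21.1: e^(−t/τ₁) = 0.43883, e^(−t/τ₂) = 0.54135.
C₂ = 1.85·[1 − (25.618·0.43883 − 34.382·0.54135)/(-8.7640)] = 1.85·0.15899 = 0.29413 g/L.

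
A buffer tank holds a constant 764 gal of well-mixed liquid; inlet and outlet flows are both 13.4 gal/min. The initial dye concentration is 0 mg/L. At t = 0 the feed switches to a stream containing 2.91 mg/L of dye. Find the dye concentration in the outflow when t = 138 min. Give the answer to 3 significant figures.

Species balance on the tank: V dC/dt = Q(C_in − C).
Time constant τ = V/Q = 764/13.4 = 57.015 min.
C approaches C_in exponentially: C(t) = C_in + (C₀ − C_in) e^(−t/τ).
C(138) = 2.91 + (0 − 2.91)·e^(−138/57.015) = 2.91 + (-2.9100)·0.088884 = 2.6513 mg/L.

2.65 mg/L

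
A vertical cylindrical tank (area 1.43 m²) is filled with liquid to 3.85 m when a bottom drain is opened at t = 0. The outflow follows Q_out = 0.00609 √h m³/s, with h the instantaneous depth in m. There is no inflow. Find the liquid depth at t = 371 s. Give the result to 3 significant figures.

Mass balance (ρ constant): A dh/dt = −0.00609 √h.
This is separable: 2 d(√h)/dt = −0.00609/A, so √h = √h₀ − (0.00609/(2A)) t.
√h = √3.85 − 0.00609·371/(2·1.43) = 1.9621 − 0.79000 = 1.1721.
h = 1.1721² = 1.3739 m.

1.37 m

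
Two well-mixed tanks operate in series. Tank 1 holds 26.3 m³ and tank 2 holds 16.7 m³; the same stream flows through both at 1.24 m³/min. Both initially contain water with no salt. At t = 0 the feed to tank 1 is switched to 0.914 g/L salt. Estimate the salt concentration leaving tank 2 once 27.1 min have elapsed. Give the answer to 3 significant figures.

0.429 g/L

Species balance on tank i: dCᵢ/dt = (Cᵢ₋₁ − Cᵢ)/τᵢ with τᵢ = Vᵢ/Q.
τ₁ = 26.3/1.24 = 21.210 min; τ₂ = 16.7/1.24 = 13.468 min.
Tank 1: C₁ = C_in(1 − e^(−t/τ₁)). Tank 2 (τ₁ ≠ τ₂): C₂ = C_in[1 − (τ₁ e^(−t/τ₁) − τ₂ e^(−t/τ₂))/(τ₁ − τ₂)].
At t = 27.1: e^(−t/τ₁) = 0.27867, e^(−t/τ₂) = 0.13369.
C₂ = 0.914·[1 − (21.210·0.27867 − 13.468·0.13369)/(7.7419)] = 0.914·0.46912 = 0.42878 g/L.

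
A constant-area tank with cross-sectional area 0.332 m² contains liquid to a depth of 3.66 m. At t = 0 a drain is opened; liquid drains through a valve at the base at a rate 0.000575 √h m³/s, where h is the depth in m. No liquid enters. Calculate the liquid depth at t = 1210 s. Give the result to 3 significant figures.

A dh/dt = −Q_out = −0.000575 √h.
This is separable: 2 d(√h)/dt = −0.000575/A, so √h = √h₀ − (0.000575/(2A)) t.
√h = √3.66 − 0.000575·1210/(2·0.332) = 1.9131 − 1.0478 = 0.86530.
h = 0.86530² = 0.74874 m.

0.749 m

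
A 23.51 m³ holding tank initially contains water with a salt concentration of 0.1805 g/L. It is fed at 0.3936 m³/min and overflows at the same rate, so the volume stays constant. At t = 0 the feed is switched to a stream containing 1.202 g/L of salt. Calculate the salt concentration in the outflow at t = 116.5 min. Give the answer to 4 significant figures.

Unsteady species balance (constant V, well mixed): V dC/dt = Q(C_in − C).
Time constant τ = V/Q = 23.51/0.3936 = 59.7307 min.
This is linear first-order; C(t) = C_in + (C₀ − C_in) e^(−t/τ).
C(116.5) = 1.202 + (0.1805 − 1.202)·e^(−116.5/59.7307) = 1.202 + (-1.02150)·0.142214 = 1.05673 g/L.

1.057 g/L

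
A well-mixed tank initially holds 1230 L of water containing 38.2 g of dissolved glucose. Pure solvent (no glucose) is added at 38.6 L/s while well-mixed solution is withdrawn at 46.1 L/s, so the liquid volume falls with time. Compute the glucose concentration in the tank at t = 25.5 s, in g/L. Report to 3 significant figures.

Let m(t) be the amount of glucose. Volume: V(t) = V₀ + (Q_in − Q_out) t = 1230 − 7.5000 t; V(25.5) = 1038.8 L.
Species balance (pure solvent in): dm/dt = −Q_out · m/V(t).
Separate: dm/m = −Q_out dt/V(t) ⇒ ln(m/m₀) = −(Q_out/(Q_in−Q_out)) ln(V/V₀).
m = m₀ (V₀/V)^(Q_out/(Q_in−Q_out)) = 38.2 × (1230/1038.8)^(-6.1467) = 13.519 g.
C = m/V = 13.519/1038.8 = 0.013014 g/L.

0.0130 g/L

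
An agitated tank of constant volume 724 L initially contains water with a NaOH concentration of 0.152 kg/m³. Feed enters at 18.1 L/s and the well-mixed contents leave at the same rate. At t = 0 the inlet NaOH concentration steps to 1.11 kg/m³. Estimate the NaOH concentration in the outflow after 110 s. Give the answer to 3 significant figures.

Species balance on the tank: V dC/dt = Q(C_in − C).
Rewrite as dC/dt + C/τ = C_in/τ, τ = V/Q = 40.000 s.
Solution: C(t) = C_in + (C₀ − C_in) e^(−t/τ).
C(110) = 1.11 + (0.152 − 1.11)·e^(−110/40.000) = 1.11 + (-0.95800)·0.063928 = 1.0488 kg/m³.

1.05 kg/m³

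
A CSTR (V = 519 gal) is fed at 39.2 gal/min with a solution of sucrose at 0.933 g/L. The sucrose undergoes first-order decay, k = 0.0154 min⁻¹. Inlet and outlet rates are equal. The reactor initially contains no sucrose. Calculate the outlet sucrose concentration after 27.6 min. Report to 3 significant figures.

Species balance: V dC/dt = Q C_in − Q C − k V C.
This is linear with rate a = Q/V + k = 0.090930 min⁻¹.
C_ss = Q C_in/(Q + kV) = 0.77499 g/L; C(t) = C_ss + (C₀ − C_ss) e^(−a t).
C(27.6) = 0.77499 + (-0.77499)·e^(−0.090930·27.6) = 0.77499 + (-0.77499)·0.081296 = 0.71198 g/L.

0.712 g/L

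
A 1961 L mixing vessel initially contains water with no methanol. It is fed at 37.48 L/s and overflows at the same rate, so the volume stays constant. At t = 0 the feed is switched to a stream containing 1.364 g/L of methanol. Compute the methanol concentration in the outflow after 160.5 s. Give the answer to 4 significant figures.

Unsteady species balance (constant V, well mixed): V dC/dt = Q(C_in − C).
So dC/dt = (C_in − C)/τ with τ = V/Q = 1961/37.48 = 52.3212 s.
C approaches C_in exponentially: C(t) = C_in + (C₀ − C_in) e^(−t/τ).
C(160.5) = 1.364 + (0 − 1.364)·e^(−160.5/52.3212) = 1.364 + (-1.36400)·0.0465333 = 1.30053 g/L.

1.301 g/L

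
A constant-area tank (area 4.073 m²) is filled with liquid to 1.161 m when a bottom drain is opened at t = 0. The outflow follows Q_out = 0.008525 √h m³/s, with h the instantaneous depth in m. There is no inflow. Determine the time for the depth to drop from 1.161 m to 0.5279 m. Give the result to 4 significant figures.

335.3 s

A dh/dt = −Q_out = −0.008525 √h.
∫ h^(−1/2) dh = −(0.008525/A) ∫ dt, giving 2√h = 2√h₀ − (0.008525/A) t.
t = 2A(√h₀ − √h)/0.008525 = 2·4.073·(√1.161 − √0.5279)/0.008525
  = 8.14600 × (1.07750 − 0.726567) / 0.008525 = 335.328 s.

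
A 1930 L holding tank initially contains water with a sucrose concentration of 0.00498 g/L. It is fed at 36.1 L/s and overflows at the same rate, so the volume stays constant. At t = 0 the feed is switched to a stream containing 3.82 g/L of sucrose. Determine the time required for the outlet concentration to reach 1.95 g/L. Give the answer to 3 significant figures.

38.1 s

Accumulation = in − out for the solute gives V dC/dt = Q(C_in − C), so τ = V/Q = 53.463 s.
C(t) = C_in + (C₀ − C_in) e^(−t/τ). Set C = 1.95 and solve for t:
e^(−t/τ) = (C − C_in)/(C₀ − C_in) = (1.95 − 3.82)/(0.00498 − 3.82) = 0.49017
t = −τ ln(…) = 53.463 × 0.71301 = 38.119 s.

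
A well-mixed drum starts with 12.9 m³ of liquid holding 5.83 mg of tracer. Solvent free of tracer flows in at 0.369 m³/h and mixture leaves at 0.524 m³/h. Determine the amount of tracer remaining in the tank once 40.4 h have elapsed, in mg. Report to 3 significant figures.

Let m(t) be the amount of tracer. Volume: V(t) = V₀ + (Q_in − Q_out) t = 12.9 − 0.15500 t; V(40.4) = 6.6380 m³.
Species balance (pure solvent in): dm/dt = −Q_out · m/V(t).
Separate: dm/m = −Q_out dt/V(t) ⇒ ln(m/m₀) = −(Q_out/(Q_in−Q_out)) ln(V/V₀).
m = m₀ (V₀/V)^(Q_out/(Q_in−Q_out)) = 5.83 × (12.9/6.6380)^(-3.3806) = 0.61684 mg.

0.617 mg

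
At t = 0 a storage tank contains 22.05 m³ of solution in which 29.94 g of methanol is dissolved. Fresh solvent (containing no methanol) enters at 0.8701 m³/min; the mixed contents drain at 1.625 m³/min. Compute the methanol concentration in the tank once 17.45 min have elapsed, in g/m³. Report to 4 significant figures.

Total volume: dV/dt = Q_in − Q_out = -0.754900 m³/min, so V(t) = 22.05 − 0.754900 t and V(17.45) = 8.87700 m³.
No methanol enters, so dm/dt = −Q_out · (m/V).
dm/m = −Q_out dt/(V₀ − 0.754900 t); integrating gives ln(m/m₀) = −(Q_out/(Q_in−Q_out)) ln(V/V₀).
m = m₀ (V₀/V)^(Q_out/(Q_in−Q_out)) = 29.94 × (22.05/8.87700)^(-2.15260) = 4.22344 g.
C = m/V = 4.22344/8.87700 = 0.475774 g/m³.

0.4758 g/m³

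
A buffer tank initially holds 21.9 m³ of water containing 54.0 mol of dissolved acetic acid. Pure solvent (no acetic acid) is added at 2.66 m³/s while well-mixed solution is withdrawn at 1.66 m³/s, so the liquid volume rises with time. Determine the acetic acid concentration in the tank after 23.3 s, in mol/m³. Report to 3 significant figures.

0.359 mol/m³

Let m(t) be the amount of acetic acid. Volume: V(t) = V₀ + (Q_in − Q_out) t = 21.9 + 1.0000 t; V(23.3) = 45.200 m³.
No acetic acid enters, so dm/dt = −Q_out · (m/V).
dm/m = −Q_out dt/(V₀ + 1.0000 t); integrating gives ln(m/m₀) = −(Q_out/(Q_in−Q_out)) ln(V/V₀).
m = m₀ (V₀/V)^(Q_out/(Q_in−Q_out)) = 54.0 × (21.9/45.200)^(1.6600) = 16.218 mol.
C = m/V = 16.218/45.200 = 0.35881 mol/m³.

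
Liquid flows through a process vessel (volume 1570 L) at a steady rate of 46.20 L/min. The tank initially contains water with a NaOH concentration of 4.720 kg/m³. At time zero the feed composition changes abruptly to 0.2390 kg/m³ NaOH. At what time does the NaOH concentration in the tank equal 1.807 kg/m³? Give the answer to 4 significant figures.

35.68 min

Mass balance on the solute (V constant): V dC/dt = Q(C_in − C), so τ = V/Q = 33.9827 min.
C(t) = C_in + (C₀ − C_in) e^(−t/τ). Set C = 1.807 and solve for t:
e^(−t/τ) = (C − C_in)/(C₀ − C_in) = (1.807 − 0.2390)/(4.720 − 0.2390) = 0.349922
t = −τ ln(…) = 33.9827 × 1.05005 = 35.6834 min.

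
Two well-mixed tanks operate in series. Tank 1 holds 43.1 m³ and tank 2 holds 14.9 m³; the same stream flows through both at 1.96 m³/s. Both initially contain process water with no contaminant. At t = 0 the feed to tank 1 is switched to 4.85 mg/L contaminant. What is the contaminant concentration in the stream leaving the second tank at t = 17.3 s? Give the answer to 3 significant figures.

Species balance on tank i: dCᵢ/dt = (Cᵢ₋₁ − Cᵢ)/τᵢ with τᵢ = Vᵢ/Q.
τ₁ = 43.1/1.96 = 21.990 s; τ₂ = 14.9/1.96 = 7.6020 s.
Tank 1: C₁ = C_in(1 − e^(−t/τ₁)). Tank 2 (τ₁ ≠ τ₂): C₂ = C_in[1 − (τ₁ e^(−t/τ₁) − τ₂ e^(−t/τ₂))/(τ₁ − τ₂)].
At t = 17.3: e^(−t/τ₁) = 0.45533, e^(−t/τ₂) = 0.10272.
C₂ = 4.85·[1 − (21.990·0.45533 − 7.6020·0.10272)/(14.388)] = 4.85·0.35836 = 1.7381 mg/L.

1.74 mg/L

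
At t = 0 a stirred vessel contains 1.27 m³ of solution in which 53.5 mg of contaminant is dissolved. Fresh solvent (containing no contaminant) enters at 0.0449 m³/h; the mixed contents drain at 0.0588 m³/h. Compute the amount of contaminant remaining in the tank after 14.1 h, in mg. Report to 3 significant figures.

26.3 mg

Total volume: dV/dt = Q_in − Q_out = -0.013900 m³/h, so V(t) = 1.27 − 0.013900 t and V(14.1) = 1.0740 m³.
Solute balance: dm/dt = 0 − Q_out C = −Q_out m/V(t).
dm/m = −Q_out dt/(V₀ − 0.013900 t); integrating gives ln(m/m₀) = −(Q_out/(Q_in−Q_out)) ln(V/V₀).
m = m₀ (V₀/V)^(Q_out/(Q_in−Q_out)) = 53.5 × (1.27/1.0740)^(-4.2302) = 26.328 mg.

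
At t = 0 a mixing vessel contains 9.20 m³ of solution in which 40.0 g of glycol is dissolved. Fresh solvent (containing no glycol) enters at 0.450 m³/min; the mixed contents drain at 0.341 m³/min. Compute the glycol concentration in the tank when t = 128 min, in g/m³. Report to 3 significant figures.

0.0963 g/m³

Let m(t) be the amount of glycol. Volume: V(t) = V₀ + (Q_in − Q_out) t = 9.20 + 0.10900 t; V(128) = 23.152 m³.
Solute balance: dm/dt = 0 − Q_out C = −Q_out m/V(t).
dm/m = −Q_out dt/(V₀ + 0.10900 t); integrating gives ln(m/m₀) = −(Q_out/(Q_in−Q_out)) ln(V/V₀).
m = m₀ (V₀/V)^(Q_out/(Q_in−Q_out)) = 40.0 × (9.20/23.152)^(3.1284) = 2.2294 g.
C = m/V = 2.2294/23.152 = 0.096292 g/m³.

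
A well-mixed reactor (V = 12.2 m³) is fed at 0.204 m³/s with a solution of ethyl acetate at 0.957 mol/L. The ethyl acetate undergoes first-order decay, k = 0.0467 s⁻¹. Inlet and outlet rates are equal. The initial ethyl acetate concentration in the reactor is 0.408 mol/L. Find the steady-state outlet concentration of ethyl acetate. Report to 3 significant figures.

V dC/dt = Q(C_in − C) − k V C.
Steady state (dC/dt = 0): C_ss = Q C_in/(Q + kV) = C_in/(1 + kV/Q).
C_ss = 0.204·0.957/(0.204 + 0.0467·12.2) = 0.19523/0.77374 = 0.25232 mol/L.

0.252 mol/L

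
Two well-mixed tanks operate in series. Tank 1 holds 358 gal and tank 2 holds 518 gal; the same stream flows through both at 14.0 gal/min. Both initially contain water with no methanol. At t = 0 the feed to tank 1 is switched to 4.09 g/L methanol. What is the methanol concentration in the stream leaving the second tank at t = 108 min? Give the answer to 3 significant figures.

Species balance on tank i: dCᵢ/dt = (Cᵢ₋₁ − Cᵢ)/τᵢ with τᵢ = Vᵢ/Q.
τ₁ = 358/14.0 = 25.571 min; τ₂ = 518/14.0 = 37.000 min.
Tank 1: C₁ = C_in(1 − e^(−t/τ₁)). Tank 2 (τ₁ ≠ τ₂): C₂ = C_in[1 − (τ₁ e^(−t/τ₁) − τ₂ e^(−t/τ₂))/(τ₁ − τ₂)].
At t = 108: e^(−t/τ₁) = 0.014648, e^(−t/τ₂) = 0.053992.
C₂ = 4.09·[1 − (25.571·0.014648 − 37.000·0.053992)/(-11.429)] = 4.09·0.85798 = 3.5091 g/L.

3.51 g/L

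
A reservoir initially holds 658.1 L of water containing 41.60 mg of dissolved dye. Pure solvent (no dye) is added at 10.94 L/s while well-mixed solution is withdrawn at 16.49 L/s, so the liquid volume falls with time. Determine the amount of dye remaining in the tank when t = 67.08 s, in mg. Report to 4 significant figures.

Let m(t) be the amount of dye. Volume: V(t) = V₀ + (Q_in − Q_out) t = 658.1 − 5.55000 t; V(67.08) = 285.806 L.
No dye enters, so dm/dt = −Q_out · (m/V).
Separate: dm/m = −Q_out dt/V(t) ⇒ ln(m/m₀) = −(Q_out/(Q_in−Q_out)) ln(V/V₀).
m = m₀ (V₀/V)^(Q_out/(Q_in−Q_out)) = 41.60 × (658.1/285.806)^(-2.97117) = 3.49039 mg.

3.490 mg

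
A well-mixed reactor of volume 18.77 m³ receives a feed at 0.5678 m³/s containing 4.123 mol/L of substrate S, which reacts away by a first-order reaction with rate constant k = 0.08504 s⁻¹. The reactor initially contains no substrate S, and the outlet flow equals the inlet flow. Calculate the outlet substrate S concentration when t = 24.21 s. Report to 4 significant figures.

1.015 mol/L

Accumulation = in − out − consumed: V dC/dt = Q C_in − Q C − k V C.
dC/dt = (Q/V) C_in − (Q/V + k) C; effective rate a = Q/V + k = 0.0302504 + 0.08504 = 0.115290 s⁻¹.
C_ss = Q C_in/(Q + kV) = 1.08181 mol/L; C(t) = C_ss + (C₀ − C_ss) e^(−a t).
C(24.21) = 1.08181 + (-1.08181)·e^(−0.115290·24.21) = 1.08181 + (-1.08181)·0.0613487 = 1.01544 mol/L.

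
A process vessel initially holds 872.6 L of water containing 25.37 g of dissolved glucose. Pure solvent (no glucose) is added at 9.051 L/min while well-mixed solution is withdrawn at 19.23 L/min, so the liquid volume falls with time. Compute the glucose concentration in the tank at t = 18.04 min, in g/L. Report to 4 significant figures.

Let m(t) be the amount of glucose. Volume: V(t) = V₀ + (Q_in − Q_out) t = 872.6 − 10.1790 t; V(18.04) = 688.971 L.
Solute balance: dm/dt = 0 − Q_out C = −Q_out m/V(t).
dm/m = −Q_out dt/(V₀ − 10.1790 t); integrating gives ln(m/m₀) = −(Q_out/(Q_in−Q_out)) ln(V/V₀).
m = m₀ (V₀/V)^(Q_out/(Q_in−Q_out)) = 25.37 × (872.6/688.971)^(-1.88918) = 16.2354 g.
C = m/V = 16.2354/688.971 = 0.0235647 g/L.

0.02356 g/L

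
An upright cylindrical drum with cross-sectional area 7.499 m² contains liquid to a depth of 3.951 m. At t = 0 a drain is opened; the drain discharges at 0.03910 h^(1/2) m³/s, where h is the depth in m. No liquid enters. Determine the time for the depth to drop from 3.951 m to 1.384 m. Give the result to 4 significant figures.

311.2 s

A dh/dt = −Q_out = −0.03910 √h.
This is separable: 2 d(√h)/dt = −0.03910/A, so √h = √h₀ − (0.03910/(2A)) t.
t = 2A(√h₀ − √h)/0.03910 = 2·7.499·(√3.951 − √1.384)/0.03910
  = 14.9980 × (1.98771 − 1.17644) / 0.03910 = 311.190 s.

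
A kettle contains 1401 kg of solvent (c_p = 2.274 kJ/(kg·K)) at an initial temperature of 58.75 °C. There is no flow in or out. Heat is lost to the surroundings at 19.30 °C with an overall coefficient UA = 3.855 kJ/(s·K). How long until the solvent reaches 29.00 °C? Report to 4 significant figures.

1159 s

Lumped-capacitance energy balance: M c_p dT/dt = UA(T_amb − T).
τ = M c_p/UA = 826.426 s; T_ss = T_amb = 19.3000 °C.
T(t) = T_ss + (T₀ − T_ss)e^(−t/τ); set T = 29.00:
t = −τ ln[(T − T_ss)/(T₀ − T_ss)] = −826.426 · ln(0.245881) = 1159.40 s.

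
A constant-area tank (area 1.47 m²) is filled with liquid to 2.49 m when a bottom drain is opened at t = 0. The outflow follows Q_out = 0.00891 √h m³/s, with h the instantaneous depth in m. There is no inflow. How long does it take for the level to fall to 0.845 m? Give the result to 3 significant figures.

With no inflow, A dh/dt = −0.00891 √h.
This is separable: 2 d(√h)/dt = −0.00891/A, so √h = √h₀ − (0.00891/(2A)) t.
t = 2A(√h₀ − √h)/0.00891 = 2·1.47·(√2.49 − √0.845)/0.00891
  = 2.9400 × (1.5780 − 0.91924) / 0.00891 = 217.36 s.

217 s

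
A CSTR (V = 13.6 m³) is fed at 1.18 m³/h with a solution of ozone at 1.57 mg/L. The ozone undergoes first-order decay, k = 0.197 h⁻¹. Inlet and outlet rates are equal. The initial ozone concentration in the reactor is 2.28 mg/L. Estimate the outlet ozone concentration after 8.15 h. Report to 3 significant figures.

Accumulation = in − out − consumed: V dC/dt = Q C_in − Q C − k V C.
dC/dt = (Q/V) C_in − (Q/V + k) C; effective rate a = Q/V + k = 0.086765 + 0.197 = 0.28376 h⁻¹.
C_ss = Q C_in/(Q + kV) = 0.48005 mg/L; C(t) = C_ss + (C₀ − C_ss) e^(−a t).
C(8.15) = 0.48005 + (1.8000)·e^(−0.28376·8.15) = 0.48005 + (1.8000)·0.098995 = 0.65823 mg/L.

0.658 mg/L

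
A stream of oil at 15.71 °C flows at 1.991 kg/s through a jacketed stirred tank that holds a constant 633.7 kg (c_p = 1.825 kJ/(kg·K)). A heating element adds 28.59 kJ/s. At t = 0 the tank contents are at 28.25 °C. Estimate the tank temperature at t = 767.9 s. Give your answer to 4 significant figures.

24.00 °C

Heat balance on the well-mixed liquid: M c_p dT/dt = ṁ c_p (T_in − T) + 28.59.
Rearrange: dT/dt = (T_ss − T)/τ with τ = M/ṁ = 318.282 s and T_ss = T_in + Q̇/(ṁ c_p) = 23.5783 °C.
Integrating: T(t) = T_ss + (T₀ − T_ss) e^(−t/τ).
T(767.9) = 23.5783 + (4.67172)·e^(−767.9/318.282) = 23.5783 + (4.67172)·0.0895786 = 23.9968 °C.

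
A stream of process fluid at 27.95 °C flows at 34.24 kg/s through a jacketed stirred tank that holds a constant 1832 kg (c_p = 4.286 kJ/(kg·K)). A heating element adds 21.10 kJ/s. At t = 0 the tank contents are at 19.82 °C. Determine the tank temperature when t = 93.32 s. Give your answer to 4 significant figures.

First-law balance (no shaft work): M c_p dT/dt = ṁ c_p (T_in − T) + 21.10.
Rearrange: dT/dt = (T_ss − T)/τ with τ = M/ṁ = 53.5047 s and T_ss = T_in + Q̇/(ṁ c_p) = 28.0938 °C.
Solution: T(t) = T_ss + (T₀ − T_ss) e^(−t/τ).
T(93.32) = 28.0938 + (-8.27378)·e^(−93.32/53.5047) = 28.0938 + (-8.27378)·0.174794 = 26.6476 °C.

26.65 °C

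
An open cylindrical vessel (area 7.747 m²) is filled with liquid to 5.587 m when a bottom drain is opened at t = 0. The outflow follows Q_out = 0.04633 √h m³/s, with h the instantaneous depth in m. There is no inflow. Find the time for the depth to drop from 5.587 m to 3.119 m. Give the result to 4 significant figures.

A dh/dt = −Q_out = −0.04633 √h.
∫ h^(−1/2) dh = −(0.04633/A) ∫ dt, giving 2√h = 2√h₀ − (0.04633/A) t.
t = 2A(√h₀ − √h)/0.04633 = 2·7.747·(√5.587 − √3.119)/0.04633
  = 15.4940 × (2.36368 − 1.76607) / 0.04633 = 199.858 s.

199.9 s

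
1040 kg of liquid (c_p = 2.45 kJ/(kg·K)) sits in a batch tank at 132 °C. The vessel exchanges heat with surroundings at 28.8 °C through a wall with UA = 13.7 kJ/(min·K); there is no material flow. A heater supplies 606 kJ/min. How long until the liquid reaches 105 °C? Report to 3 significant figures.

Heat balance on the well-mixed liquid: M c_p dT/dt = −UA(T − T_amb) + Q̇.
τ = M c_p/UA = 185.99 min; T_ss = T_amb + Q̇/UA = 28.8 + 606/13.7 = 73.034 °C.
T(t) = T_ss + (T₀ − T_ss)e^(−t/τ); set T = 105:
t = −τ ln[(T − T_ss)/(T₀ − T_ss)] = −185.99 · ln(0.54211) = 113.88 min.

114 min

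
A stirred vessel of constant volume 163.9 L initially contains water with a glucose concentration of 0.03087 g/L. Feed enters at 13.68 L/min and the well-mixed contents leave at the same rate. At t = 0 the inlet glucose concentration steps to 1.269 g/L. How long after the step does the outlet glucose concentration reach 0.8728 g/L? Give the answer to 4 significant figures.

Transient balance on the dissolved component: V dC/dt = Q(C_in − C), so τ = V/Q = 11.9810 min.
C(t) = C_in + (C₀ − C_in) e^(−t/τ). Set C = 0.8728 and solve for t:
e^(−t/τ) = (C − C_in)/(C₀ − C_in) = (0.8728 − 1.269)/(0.03087 − 1.269) = 0.319999
t = −τ ln(…) = 11.9810 × 1.13944 = 13.6516 min.

13.65 min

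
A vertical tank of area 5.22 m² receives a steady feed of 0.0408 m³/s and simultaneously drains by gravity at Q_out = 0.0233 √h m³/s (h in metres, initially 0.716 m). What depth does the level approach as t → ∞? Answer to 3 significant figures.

A dh/dt = Q_in − 0.0233 √h. Steady state requires inflow = outflow:
Q_in = 0.0233 √h_ss ⇒ √h_ss = 0.0408/0.0233 = 1.7511.
h_ss = 1.7511² = 3.0663 m. (Since h₀ = 0.716 m < h_ss, the level will rise toward this value.)

3.07 m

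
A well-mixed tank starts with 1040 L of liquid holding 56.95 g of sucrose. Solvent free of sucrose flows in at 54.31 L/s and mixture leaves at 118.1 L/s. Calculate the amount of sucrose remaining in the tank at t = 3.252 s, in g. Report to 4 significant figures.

37.72 g

Let m(t) be the amount of sucrose. Volume: V(t) = V₀ + (Q_in − Q_out) t = 1040 − 63.7900 t; V(3.252) = 832.555 L.
Species balance (pure solvent in): dm/dt = −Q_out · m/V(t).
dm/m = −Q_out dt/(V₀ − 63.7900 t); integrating gives ln(m/m₀) = −(Q_out/(Q_in−Q_out)) ln(V/V₀).
m = m₀ (V₀/V)^(Q_out/(Q_in−Q_out)) = 56.95 × (1040/832.555)^(-1.85139) = 37.7235 g.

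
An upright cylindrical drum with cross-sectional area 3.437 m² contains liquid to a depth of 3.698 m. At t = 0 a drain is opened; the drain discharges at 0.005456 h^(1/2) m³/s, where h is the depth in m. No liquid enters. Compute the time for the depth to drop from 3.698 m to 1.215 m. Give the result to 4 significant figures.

1034 s

Mass balance (ρ constant): A dh/dt = −0.005456 √h.
Separate and integrate: 2(√h − √h₀) = −(0.005456/A) t.
t = 2A(√h₀ − √h)/0.005456 = 2·3.437·(√3.698 − √1.215)/0.005456
  = 6.87400 × (1.92302 − 1.10227) / 0.005456 = 1034.06 s.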